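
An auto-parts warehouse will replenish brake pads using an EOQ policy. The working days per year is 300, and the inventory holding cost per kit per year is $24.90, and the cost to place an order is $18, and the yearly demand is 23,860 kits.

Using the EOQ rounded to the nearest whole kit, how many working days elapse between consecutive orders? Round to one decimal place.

2.3 days

Optimal lot size Q* = (2 × 23,860 × $18 / $24.9)^½ ≈ 185.73 → Q = 186 kits
Days between orders = 300 / (D/Q) = 300 / 128.280 ≈ 2.339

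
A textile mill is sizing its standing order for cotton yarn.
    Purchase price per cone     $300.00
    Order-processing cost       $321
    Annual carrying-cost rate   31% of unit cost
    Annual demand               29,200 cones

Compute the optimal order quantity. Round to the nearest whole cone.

Holding cost per cone per year: H = 31% × $300 = $93.0000
Q* = √(2·D·S / H) = √(2·29,200·321 / 93) = √201,574.2 ≈ 448.97

449 cones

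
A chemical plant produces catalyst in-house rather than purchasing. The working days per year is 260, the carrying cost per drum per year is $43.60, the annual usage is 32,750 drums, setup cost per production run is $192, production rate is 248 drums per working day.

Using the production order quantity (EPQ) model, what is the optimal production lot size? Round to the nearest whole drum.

Daily demand d = 32,750/260 = 125.962; p = 248; 1 − d/p = 0.49209
EPQ = √(2DS / (H(1 − d/p)))
    = √(2 × 32,750 × 192 / (43.6 × 0.49209)) ≈ 765.61

766 drums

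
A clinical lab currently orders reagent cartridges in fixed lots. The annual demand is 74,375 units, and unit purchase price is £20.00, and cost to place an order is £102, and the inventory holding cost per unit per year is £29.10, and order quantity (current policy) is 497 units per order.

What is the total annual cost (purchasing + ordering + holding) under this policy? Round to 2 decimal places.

Annual ordering cost = (D/Q)·S = (74,375/497) × 102 = £15,264.08
Annual holding cost  = (Q/2)·H = (497/2) × 29.1 = £7,231.35
Purchase cost = D·C = 74,375 × 20 = £1,487,500.00
Total = £15,264.08 + £7,231.35 + £1,487,500.00 = £1,509,995.43

£1,509,995.43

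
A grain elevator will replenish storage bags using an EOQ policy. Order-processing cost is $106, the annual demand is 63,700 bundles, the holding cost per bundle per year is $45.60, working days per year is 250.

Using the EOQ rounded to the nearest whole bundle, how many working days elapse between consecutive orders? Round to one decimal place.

2.1 days

Q* = √(2·D·S / H) = √(2·63,700·106 / 45.6) = √296,149.1 ≈ 544.20 → Q = 544 bundles
Cycle time = (working days × Q)/D = (250 × 544) / 63,700 = 2.135 days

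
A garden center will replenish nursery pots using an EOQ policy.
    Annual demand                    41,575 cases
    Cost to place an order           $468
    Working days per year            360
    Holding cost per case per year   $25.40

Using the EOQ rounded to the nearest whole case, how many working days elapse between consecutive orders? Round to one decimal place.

10.7 days

EOQ = √(2DS/H) = √(2 × 41,575 × 468 / 25.4)
    = √(1,532,055.12) ≈ 1,237.76 → Q = 1,238 cases
Days between orders = 360 / (D/Q) = 360 / 33.582 ≈ 10.720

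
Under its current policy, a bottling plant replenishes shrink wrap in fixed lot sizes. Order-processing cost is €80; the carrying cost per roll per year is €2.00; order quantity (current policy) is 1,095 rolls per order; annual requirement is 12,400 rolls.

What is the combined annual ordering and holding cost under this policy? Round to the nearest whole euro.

€2,001

Annual ordering cost = (D/Q)·S = (12,400/1,095) × 80 = €905.94
Annual holding cost  = (Q/2)·H = (1,095/2) × 2 = €1,095.00
Total = €905.94 + €1,095.00 = €2,000.94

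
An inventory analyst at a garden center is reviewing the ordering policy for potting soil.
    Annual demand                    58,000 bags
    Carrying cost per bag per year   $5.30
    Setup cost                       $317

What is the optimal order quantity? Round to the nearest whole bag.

Optimal lot size Q* = (2 × 58,000 × $317 / $5.3)^½ ≈ 2,634.03

2,634 bags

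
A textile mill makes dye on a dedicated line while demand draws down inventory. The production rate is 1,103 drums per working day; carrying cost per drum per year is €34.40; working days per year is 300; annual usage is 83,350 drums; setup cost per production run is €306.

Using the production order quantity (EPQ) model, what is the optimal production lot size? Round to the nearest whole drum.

1,408 drums

Daily demand d = 83,350/300 = 277.833; p = 1103; 1 − d/p = 0.74811
EPQ = √(2DS / (H(1 − d/p)))
    = √(2 × 83,350 × 306 / (34.4 × 0.74811)) ≈ 1,407.88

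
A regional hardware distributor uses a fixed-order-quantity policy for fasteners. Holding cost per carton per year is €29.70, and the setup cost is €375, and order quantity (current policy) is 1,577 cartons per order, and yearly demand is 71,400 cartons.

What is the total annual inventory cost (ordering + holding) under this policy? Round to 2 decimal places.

Annual ordering cost = (D/Q)·S = (71,400/1,577) × 375 = €16,978.44
Annual holding cost  = (Q/2)·H = (1,577/2) × 29.7 = €23,418.45
Total = €16,978.44 + €23,418.45 = €40,396.89

€40,396.89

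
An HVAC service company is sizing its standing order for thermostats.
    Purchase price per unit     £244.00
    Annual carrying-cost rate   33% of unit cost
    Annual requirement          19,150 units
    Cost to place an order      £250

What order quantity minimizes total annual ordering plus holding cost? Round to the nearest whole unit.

Carrying cost H = £244 × 33% = £80.5200/unit/yr
2DS/H = 2·19,150·250/80.52 = 118,914.56
EOQ = √118,914.56 ≈ 344.84

345 units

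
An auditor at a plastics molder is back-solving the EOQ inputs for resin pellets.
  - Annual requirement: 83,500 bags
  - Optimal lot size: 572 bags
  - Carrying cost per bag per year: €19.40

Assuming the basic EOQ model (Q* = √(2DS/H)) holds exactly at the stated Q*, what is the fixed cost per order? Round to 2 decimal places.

€38.01

From Q* = √(2DS/H) ⇒ Q*² = 2DS/H.
S = Q²H / (2D) = 572² × 19.4 / (2 × 83,500) = 38.0082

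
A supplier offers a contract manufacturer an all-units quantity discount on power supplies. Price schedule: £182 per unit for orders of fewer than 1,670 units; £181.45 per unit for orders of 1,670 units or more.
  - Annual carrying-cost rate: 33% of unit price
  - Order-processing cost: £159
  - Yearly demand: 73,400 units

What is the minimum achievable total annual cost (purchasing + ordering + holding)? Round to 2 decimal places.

H₁ = 33%×£182 = £60.0600;  H₂ = 33%×£181.45 = £59.8785
EOQ₁ = √(2×73,400×159/60.0600) = 623.40  (< 1,670, feasible at tier 1)
EOQ₂ = √(2×73,400×159/59.8785) = 624.35  (< 1,670 → use Q = 1,670 at tier-2 price)
TC(tier 1 (EOQ₁), Q≈623.4) = £13,396,241.59
TC(tier 2, Q≈1,670.0) = £13,375,416.93
Minimum at tier 2: £13,375,416.93

£13,375,416.93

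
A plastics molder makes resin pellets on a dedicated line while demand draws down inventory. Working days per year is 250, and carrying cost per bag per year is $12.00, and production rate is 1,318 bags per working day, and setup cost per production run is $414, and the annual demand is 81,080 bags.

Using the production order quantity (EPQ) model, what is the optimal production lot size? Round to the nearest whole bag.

2,724 bags

Daily demand d = 81,080/250 = 324.320; p = 1318; 1 − d/p = 0.75393
EPQ = √(2DS / (H(1 − d/p)))
    = √(2 × 81,080 × 414 / (12 × 0.75393)) ≈ 2,724.05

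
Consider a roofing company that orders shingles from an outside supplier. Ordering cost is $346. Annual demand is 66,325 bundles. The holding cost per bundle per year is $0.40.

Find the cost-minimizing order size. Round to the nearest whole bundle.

10,712 bundles

Q* = √(2·D·S / H) = √(2·66,325·346 / 0.4) = √114,742,250.0 ≈ 10,711.78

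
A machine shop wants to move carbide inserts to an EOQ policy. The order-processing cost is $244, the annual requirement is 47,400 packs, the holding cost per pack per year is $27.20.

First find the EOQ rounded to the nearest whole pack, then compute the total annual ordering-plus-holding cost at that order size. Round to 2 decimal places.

Q* = √(2·D·S / H) = √(2·47,400·244 / 27.2) = √850,411.8 ≈ 922.18 → Q = 922 packs
Ordering: D/Q × S = 47,400/922 × $244 = $12,544.03
Holding:  Q/2 × H = 922/2 × $27.2 = $12,539.20
Total = $12,544.03 + $12,539.20 = $25,083.23

$25,083.23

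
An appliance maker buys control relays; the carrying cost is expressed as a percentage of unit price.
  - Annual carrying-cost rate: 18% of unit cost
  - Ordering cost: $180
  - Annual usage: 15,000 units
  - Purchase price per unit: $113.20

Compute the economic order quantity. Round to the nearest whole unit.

H = i·C = 0.18 × $113.2 = $20.3760 per unit-year
EOQ = √(2DS/H) = √(2 × 15,000 × 180 / 20.376)
    = √(265,017.67) ≈ 514.80

515 units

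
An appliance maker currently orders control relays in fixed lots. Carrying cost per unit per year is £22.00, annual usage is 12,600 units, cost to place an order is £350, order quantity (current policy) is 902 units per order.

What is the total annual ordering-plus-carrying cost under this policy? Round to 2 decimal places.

Annual ordering cost = (D/Q)·S = (12,600/902) × 350 = £4,889.14
Annual holding cost  = (Q/2)·H = (902/2) × 22 = £9,922.00
Total = £4,889.14 + £9,922.00 = £14,811.14

£14,811.14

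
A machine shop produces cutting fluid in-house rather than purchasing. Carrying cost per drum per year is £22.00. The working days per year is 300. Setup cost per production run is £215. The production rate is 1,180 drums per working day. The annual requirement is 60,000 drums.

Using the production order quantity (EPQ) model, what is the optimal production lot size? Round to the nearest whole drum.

Daily demand d = 60,000/300 = 200.000; p = 1180; 1 − d/p = 0.83051
EPQ = √(2DS / (H(1 − d/p)))
    = √(2 × 60,000 × 215 / (22 × 0.83051)) ≈ 1,188.30

1,188 drums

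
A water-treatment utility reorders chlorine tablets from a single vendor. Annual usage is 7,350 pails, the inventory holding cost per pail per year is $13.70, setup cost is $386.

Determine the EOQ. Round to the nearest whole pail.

644 pails

2DS/H = 2·7,350·386/13.7 = 414,175.18
EOQ = √414,175.18 ≈ 643.56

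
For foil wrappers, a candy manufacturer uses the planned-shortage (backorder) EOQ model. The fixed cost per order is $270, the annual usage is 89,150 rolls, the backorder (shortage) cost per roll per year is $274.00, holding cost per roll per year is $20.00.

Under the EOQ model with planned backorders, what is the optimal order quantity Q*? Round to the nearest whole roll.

1,607 rolls

Basic EOQ = √(2·89,150·270/20) = 1,551.467
Backorder adjustment √((H+b)/b) = √((20+274)/274) = 1.0359
Q* = 1,551.467 × 1.0359 ≈ 1,607.09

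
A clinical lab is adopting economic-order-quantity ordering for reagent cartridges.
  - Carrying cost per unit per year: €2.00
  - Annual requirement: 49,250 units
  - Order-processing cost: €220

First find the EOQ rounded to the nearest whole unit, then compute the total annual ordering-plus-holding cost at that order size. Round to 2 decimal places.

€6,583.31

Q* = √(2·D·S / H) = √(2·49,250·220 / 2) = √10,835,000.0 ≈ 3,291.66 → Q = 3,292 units
Annual ordering cost = (D/Q)·S = (49,250/3,292) × 220 = €3,291.31
Annual holding cost  = (Q/2)·H = (3,292/2) × 2 = €3,292.00
Total = €3,291.31 + €3,292.00 = €6,583.31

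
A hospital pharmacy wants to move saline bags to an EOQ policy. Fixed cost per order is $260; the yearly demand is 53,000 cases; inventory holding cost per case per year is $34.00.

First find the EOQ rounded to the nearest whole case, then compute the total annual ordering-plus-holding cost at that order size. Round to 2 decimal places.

Q* = √(2·D·S / H) = √(2·53,000·260 / 34) = √810,588.2 ≈ 900.33 → Q = 900 cases
Ordering: D/Q × S = 53,000/900 × $260 = $15,311.11
Holding:  Q/2 × H = 900/2 × $34 = $15,300.00
Total = $15,311.11 + $15,300.00 = $30,611.11

$30,611.11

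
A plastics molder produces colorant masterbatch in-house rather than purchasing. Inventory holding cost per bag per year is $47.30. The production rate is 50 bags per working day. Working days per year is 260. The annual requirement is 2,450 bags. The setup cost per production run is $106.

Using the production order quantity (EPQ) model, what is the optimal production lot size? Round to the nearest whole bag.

116 bags

d = 2,450/260 = 9.4231 bags/day;  effective holding cost H(1 − d/p) = 47.3·(1 − 9.4231/50) = 38.38577
Q* = √(2DS / H_eff) = √(2·2,450·106 / 38.38577) ≈ 116.32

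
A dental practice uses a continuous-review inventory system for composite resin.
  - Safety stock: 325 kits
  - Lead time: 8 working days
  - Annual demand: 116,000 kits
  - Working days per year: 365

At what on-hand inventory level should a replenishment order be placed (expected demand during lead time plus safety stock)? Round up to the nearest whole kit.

2,868 kits

Daily demand d = 116,000 / 365 = 317.808 kits/day
Demand during lead time = 317.808 × 8 = 2,542.47
Reorder point = 2,542.47 + 325 = 2,867.47 → round up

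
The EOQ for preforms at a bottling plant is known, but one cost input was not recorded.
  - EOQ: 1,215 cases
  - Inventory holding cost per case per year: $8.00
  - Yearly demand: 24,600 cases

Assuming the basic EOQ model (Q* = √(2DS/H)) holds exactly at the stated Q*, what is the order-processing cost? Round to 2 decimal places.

$240.04

EOQ relation: Q² = 2DS/H, so rearrange for the unknown.
S = Q²H / (2D) = 1,215² × 8 / (2 × 24,600) = 240.0366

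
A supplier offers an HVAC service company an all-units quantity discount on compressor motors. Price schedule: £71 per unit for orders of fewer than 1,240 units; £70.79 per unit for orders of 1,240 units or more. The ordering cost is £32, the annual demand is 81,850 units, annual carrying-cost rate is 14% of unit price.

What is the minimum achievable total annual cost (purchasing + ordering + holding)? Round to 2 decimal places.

£5,802,418.33

H₁ = 14%×£71 = £9.9400;  H₂ = 14%×£70.79 = £9.9106
EOQ₁ = √(2×81,850×32/9.9400) = 725.95  (< 1,240, feasible at tier 1)
EOQ₂ = √(2×81,850×32/9.9106) = 727.03  (< 1,240 → use Q = 1,240 at tier-2 price)
TC(tier 1 (EOQ₁), Q≈725.9) = £5,818,565.93
TC(tier 2, Q≈1,240.0) = £5,802,418.33
Minimum at tier 2: £5,802,418.33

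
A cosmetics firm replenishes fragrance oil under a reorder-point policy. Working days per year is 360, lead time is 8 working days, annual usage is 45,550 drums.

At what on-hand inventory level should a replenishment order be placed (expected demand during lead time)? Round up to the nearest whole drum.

Daily demand d = 45,550 / 360 = 126.528 drums/day
Demand during lead time = 126.528 × 8 = 1,012.22
Reorder point = 1,012.22 → round up

1,013 drums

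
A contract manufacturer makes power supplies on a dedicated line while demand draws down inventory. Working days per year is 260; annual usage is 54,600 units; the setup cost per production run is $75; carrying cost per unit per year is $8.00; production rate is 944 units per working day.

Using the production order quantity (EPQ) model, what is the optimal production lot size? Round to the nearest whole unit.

1,147 units

Daily demand d = 54,600/260 = 210.000; p = 944; 1 − d/p = 0.77754
EPQ = √(2DS / (H(1 − d/p)))
    = √(2 × 54,600 × 75 / (8 × 0.77754)) ≈ 1,147.45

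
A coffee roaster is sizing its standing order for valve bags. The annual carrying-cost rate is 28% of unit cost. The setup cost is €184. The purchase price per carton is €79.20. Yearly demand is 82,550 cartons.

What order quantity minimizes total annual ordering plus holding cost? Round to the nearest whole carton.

1,170 cartons

Holding cost per carton per year: H = 28% × €79.2 = €22.1760
Optimal lot size Q* = (2 × 82,550 × €184 / €22.176)^½ ≈ 1,170.42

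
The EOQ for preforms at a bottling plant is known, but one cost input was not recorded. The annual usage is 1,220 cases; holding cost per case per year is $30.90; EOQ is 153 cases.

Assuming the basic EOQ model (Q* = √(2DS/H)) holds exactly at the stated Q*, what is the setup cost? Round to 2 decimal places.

$296.45

EOQ relation: Q² = 2DS/H, so rearrange for the unknown.
S = Q²H / (2D) = 153² × 30.9 / (2 × 1,220) = 296.4500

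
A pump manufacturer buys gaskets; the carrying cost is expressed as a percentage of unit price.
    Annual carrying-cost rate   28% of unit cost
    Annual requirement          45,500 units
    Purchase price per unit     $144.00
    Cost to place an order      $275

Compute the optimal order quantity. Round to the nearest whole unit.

H = i·C = 0.28 × $144 = $40.3200 per unit-year
Q* = √(2·D·S / H) = √(2·45,500·275 / 40.32) = √620,659.7 ≈ 787.82

788 units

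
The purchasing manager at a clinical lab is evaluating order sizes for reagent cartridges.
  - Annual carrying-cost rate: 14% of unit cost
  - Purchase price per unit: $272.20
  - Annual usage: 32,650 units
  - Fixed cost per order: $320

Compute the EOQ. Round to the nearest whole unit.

740 units

Carrying cost H = $272.2 × 14% = $38.1080/unit/yr
EOQ = √(2DS/H) = √(2 × 32,650 × 320 / 38.108)
    = √(548,336.31) ≈ 740.50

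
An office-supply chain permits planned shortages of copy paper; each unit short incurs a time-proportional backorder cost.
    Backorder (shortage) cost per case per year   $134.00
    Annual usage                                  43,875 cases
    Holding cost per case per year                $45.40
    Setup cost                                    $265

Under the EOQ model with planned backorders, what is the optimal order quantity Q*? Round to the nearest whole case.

Basic EOQ = √(2·43,875·265/45.4) = 715.679
Backorder adjustment √((H+b)/b) = √((45.4+134)/134) = 1.1571
Q* = 715.679 × 1.1571 ≈ 828.09

828 cases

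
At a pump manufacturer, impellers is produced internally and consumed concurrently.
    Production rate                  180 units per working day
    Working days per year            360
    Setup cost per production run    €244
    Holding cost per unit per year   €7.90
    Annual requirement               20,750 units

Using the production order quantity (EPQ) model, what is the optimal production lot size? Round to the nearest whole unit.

d = 20,750/360 = 57.6389 units/day;  effective holding cost H(1 − d/p) = 7.9·(1 − 57.6389/180) = 5.37029
Q* = √(2DS / H_eff) = √(2·20,750·244 / 5.37029) ≈ 1,373.16

1,373 units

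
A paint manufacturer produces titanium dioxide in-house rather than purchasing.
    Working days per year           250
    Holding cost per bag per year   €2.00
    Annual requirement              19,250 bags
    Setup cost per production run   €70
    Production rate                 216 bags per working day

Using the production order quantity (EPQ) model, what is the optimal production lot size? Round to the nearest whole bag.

1,447 bags

Daily demand d = 19,250/250 = 77.000; p = 216; 1 − d/p = 0.64352
EPQ = √(2DS / (H(1 − d/p)))
    = √(2 × 19,250 × 70 / (2 × 0.64352)) ≈ 1,447.05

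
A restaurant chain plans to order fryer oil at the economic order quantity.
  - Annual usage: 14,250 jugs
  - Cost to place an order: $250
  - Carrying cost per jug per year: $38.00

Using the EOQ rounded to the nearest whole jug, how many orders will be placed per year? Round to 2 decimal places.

32.91 orders per year

Q* = √(2·D·S / H) = √(2·14,250·250 / 38) = √187,500.0 ≈ 433.01 → Q = 433
N = D/Q = 14,250/433 ≈ 32.910 orders/yr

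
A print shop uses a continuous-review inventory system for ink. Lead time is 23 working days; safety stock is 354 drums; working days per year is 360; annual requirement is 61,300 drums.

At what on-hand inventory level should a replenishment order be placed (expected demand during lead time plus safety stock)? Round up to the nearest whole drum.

Daily demand d = 61,300 / 360 = 170.278 drums/day
Demand during lead time = 170.278 × 23 = 3,916.39
Reorder point = 3,916.39 + 354 = 4,270.39 → round up

4,271 drums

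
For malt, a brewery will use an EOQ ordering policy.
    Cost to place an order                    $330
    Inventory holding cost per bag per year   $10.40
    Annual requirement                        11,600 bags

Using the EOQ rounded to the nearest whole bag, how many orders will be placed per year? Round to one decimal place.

Optimal lot size Q* = (2 × 11,600 × $330 / $10.4)^½ ≈ 857.99 → Q = 858
Orders per year = D/Q = 11,600 / 858 = 13.520

13.5 orders per year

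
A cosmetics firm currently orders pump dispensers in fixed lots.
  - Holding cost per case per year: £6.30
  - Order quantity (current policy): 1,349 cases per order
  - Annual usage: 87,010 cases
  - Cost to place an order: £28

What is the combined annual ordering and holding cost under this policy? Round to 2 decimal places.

£6,055.34

Orders/yr = 87,010/1,349 = 64.500; ordering cost = 64.500 × £28 = £1,805.99
Average inventory = 1,349/2 = 674.5; holding cost = 674.5 × £6.3 = £4,249.35
Total = £1,805.99 + £4,249.35 = £6,055.34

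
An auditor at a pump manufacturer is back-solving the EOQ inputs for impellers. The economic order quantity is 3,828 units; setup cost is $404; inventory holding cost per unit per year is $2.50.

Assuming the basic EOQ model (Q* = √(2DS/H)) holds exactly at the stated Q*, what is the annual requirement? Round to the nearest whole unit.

45,339 units per year

Since Q* = (2DS/H)^½, squaring gives Q*²·H = 2DS.
D = Q²H / (2S) = 3,828² × 2.5 / (2 × 404) = 45,339.06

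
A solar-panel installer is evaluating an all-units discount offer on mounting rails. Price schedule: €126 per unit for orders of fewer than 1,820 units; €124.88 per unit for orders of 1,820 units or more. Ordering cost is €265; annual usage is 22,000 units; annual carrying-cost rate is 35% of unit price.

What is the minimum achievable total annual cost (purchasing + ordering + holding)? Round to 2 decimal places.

€2,790,337.58

H₁ = 35%×€126 = €44.1000;  H₂ = 35%×€124.88 = €43.7080
EOQ₁ = √(2×22,000×265/44.1000) = 514.20  (< 1,820, feasible at tier 1)
EOQ₂ = √(2×22,000×265/43.7080) = 516.50  (< 1,820 → use Q = 1,820 at tier-2 price)
TC(tier 1 (EOQ₁), Q≈514.2) = €2,794,676.11
TC(tier 2, Q≈1,820.0) = €2,790,337.58
Minimum at tier 2: €2,790,337.58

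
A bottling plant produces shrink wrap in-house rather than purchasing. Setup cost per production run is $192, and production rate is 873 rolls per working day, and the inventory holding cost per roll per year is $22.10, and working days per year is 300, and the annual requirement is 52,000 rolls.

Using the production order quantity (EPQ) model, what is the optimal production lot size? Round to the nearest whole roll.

1,062 rolls

Daily demand d = 52,000/300 = 173.333; p = 873; 1 − d/p = 0.80145
EPQ = √(2DS / (H(1 − d/p)))
    = √(2 × 52,000 × 192 / (22.1 × 0.80145)) ≈ 1,061.78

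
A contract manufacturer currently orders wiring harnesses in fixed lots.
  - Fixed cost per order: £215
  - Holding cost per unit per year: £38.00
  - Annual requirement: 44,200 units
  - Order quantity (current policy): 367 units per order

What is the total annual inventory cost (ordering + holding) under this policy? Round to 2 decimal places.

Ordering: D/Q × S = 44,200/367 × £215 = £25,893.73
Holding:  Q/2 × H = 367/2 × £38 = £6,973.00
Total = £25,893.73 + £6,973.00 = £32,866.73

£32,866.73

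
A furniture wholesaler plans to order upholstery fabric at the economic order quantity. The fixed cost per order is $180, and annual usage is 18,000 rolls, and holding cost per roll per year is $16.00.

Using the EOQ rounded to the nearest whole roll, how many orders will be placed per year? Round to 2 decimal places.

28.30 orders per year

Q* = √(2·D·S / H) = √(2·18,000·180 / 16) = √405,000.0 ≈ 636.40 → Q = 636
N = D/Q = 18,000/636 ≈ 28.302 orders/yr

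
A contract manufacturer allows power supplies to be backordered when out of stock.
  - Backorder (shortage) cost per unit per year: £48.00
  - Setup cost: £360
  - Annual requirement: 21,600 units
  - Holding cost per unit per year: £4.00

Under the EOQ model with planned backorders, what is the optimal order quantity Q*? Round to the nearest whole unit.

Q* = √(2DS/H) · √((H + b)/b)
   = √(2 × 21,600 × 360 / 4) · √((4 + 48) / 48)
   = 1,971.801 × 1.0408 ≈ 2,052.32

2,052 units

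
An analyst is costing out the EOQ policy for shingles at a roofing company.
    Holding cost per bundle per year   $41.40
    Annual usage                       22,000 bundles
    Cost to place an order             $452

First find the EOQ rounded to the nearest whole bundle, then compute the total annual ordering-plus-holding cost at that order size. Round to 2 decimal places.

2DS/H = 2·22,000·452/41.4 = 480,386.47
EOQ = √480,386.47 ≈ 693.10 → Q = 693 bundles
Ordering: D/Q × S = 22,000/693 × $452 = $14,349.21
Holding:  Q/2 × H = 693/2 × $41.4 = $14,345.10
Total = $14,349.21 + $14,345.10 = $28,694.31

$28,694.31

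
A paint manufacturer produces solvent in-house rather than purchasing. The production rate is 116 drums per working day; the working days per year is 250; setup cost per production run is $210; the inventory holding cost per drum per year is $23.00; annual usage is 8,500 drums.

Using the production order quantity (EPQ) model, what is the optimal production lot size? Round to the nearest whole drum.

469 drums

Daily demand d = 8,500/250 = 34.000; p = 116; 1 − d/p = 0.70690
EPQ = √(2DS / (H(1 − d/p)))
    = √(2 × 8,500 × 210 / (23 × 0.70690)) ≈ 468.59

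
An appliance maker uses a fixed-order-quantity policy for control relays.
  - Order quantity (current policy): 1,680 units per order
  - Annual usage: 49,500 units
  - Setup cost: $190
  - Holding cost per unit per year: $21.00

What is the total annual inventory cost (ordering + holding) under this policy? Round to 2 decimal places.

$23,238.21

Annual ordering cost = (D/Q)·S = (49,500/1,680) × 190 = $5,598.21
Annual holding cost  = (Q/2)·H = (1,680/2) × 21 = $17,640.00
Total = $5,598.21 + $17,640.00 = $23,238.21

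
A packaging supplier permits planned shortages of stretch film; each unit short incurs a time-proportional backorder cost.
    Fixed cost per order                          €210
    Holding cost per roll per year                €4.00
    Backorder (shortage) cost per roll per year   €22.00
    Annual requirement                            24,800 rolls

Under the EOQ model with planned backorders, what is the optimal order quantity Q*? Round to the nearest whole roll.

1,754 rolls

Q* = √(2DS/H) · √((H + b)/b)
   = √(2 × 24,800 × 210 / 4) · √((4 + 22) / 22)
   = 1,613.691 × 1.0871 ≈ 1,754.27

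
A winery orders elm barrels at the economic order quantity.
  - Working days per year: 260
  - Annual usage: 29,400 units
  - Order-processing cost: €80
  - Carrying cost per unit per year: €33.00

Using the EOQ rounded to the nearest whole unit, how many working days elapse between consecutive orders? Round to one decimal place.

3.3 days

2DS/H = 2·29,400·80/33 = 142,545.45
EOQ = √142,545.45 ≈ 377.55 → Q = 378 units
Cycle time = (working days × Q)/D = (260 × 378) / 29,400 = 3.343 days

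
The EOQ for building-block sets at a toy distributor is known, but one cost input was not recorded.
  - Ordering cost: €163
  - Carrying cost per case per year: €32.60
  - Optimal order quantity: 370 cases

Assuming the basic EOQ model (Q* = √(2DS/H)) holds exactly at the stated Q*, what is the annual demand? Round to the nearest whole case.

EOQ relation: Q² = 2DS/H, so rearrange for the unknown.
D = Q²H / (2S) = 370² × 32.6 / (2 × 163) = 13,690.00

13,690 cases per year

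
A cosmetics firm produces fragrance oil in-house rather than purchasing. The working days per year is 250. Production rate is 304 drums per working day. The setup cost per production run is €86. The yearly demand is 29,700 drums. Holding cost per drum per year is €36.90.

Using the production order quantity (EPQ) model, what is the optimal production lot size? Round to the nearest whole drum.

477 drums

Daily demand d = 29,700/250 = 118.800; p = 304; 1 − d/p = 0.60921
EPQ = √(2DS / (H(1 − d/p)))
    = √(2 × 29,700 × 86 / (36.9 × 0.60921)) ≈ 476.70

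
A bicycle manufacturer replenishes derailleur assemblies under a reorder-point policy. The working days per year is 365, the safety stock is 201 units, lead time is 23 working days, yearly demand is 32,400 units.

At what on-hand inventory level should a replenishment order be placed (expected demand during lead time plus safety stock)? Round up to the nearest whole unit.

Daily demand d = 32,400 / 365 = 88.767 units/day
Demand during lead time = 88.767 × 23 = 2,041.64
Reorder point = 2,041.64 + 201 = 2,242.64 → round up

2,243 units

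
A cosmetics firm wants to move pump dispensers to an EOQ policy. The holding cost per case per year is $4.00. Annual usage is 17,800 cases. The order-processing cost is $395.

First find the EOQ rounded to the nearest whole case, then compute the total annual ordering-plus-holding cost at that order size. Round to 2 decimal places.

Q* = √(2·D·S / H) = √(2·17,800·395 / 4) = √3,515,500.0 ≈ 1,874.97 → Q = 1,875 cases
Annual ordering cost = (D/Q)·S = (17,800/1,875) × 395 = $3,749.87
Annual holding cost  = (Q/2)·H = (1,875/2) × 4 = $3,750.00
Total = $3,749.87 + $3,750.00 = $7,499.87

$7,499.87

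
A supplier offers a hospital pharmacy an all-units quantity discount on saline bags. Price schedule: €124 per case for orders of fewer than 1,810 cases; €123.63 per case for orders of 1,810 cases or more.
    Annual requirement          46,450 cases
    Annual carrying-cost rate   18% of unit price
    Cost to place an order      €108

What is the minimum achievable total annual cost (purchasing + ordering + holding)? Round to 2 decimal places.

€5,765,524.43

H₁ = 18%×€124 = €22.3200;  H₂ = 18%×€123.63 = €22.2534
EOQ₁ = √(2×46,450×108/22.3200) = 670.46  (< 1,810, feasible at tier 1)
EOQ₂ = √(2×46,450×108/22.2534) = 671.46  (< 1,810 → use Q = 1,810 at tier-2 price)
TC(tier 1 (EOQ₁), Q≈670.5) = €5,774,764.66
TC(tier 2, Q≈1,810.0) = €5,765,524.43
Minimum at tier 2: €5,765,524.43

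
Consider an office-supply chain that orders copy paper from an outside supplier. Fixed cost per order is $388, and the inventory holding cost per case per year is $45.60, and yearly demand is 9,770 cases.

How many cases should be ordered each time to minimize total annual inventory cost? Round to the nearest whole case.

408 cases

Optimal lot size Q* = (2 × 9,770 × $388 / $45.6)^½ ≈ 407.75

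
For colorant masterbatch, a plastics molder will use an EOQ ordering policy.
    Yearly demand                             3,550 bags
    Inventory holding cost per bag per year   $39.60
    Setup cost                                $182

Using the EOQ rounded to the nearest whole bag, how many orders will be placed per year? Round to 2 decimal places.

19.61 orders per year

EOQ = √(2DS/H) = √(2 × 3,550 × 182 / 39.6)
    = √(32,631.31) ≈ 180.64 → Q = 181
Orders per year = D/Q = 3,550 / 181 = 19.613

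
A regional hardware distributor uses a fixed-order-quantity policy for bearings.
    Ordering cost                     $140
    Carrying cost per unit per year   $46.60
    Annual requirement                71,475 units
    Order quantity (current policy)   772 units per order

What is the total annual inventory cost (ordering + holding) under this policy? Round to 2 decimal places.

Annual ordering cost = (D/Q)·S = (71,475/772) × 140 = $12,961.79
Annual holding cost  = (Q/2)·H = (772/2) × 46.6 = $17,987.60
Total = $12,961.79 + $17,987.60 = $30,949.39

$30,949.39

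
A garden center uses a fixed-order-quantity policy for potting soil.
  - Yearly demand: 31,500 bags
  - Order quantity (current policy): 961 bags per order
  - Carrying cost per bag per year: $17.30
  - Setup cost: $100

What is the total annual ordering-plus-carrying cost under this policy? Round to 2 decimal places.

$11,590.49

Annual ordering cost = (D/Q)·S = (31,500/961) × 100 = $3,277.84
Annual holding cost  = (Q/2)·H = (961/2) × 17.3 = $8,312.65
Total = $3,277.84 + $8,312.65 = $11,590.49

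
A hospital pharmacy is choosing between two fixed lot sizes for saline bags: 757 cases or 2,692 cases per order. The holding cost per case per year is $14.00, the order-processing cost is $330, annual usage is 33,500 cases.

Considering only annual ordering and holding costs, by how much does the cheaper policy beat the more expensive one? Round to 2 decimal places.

$3,047.91

TC(Q) = (D/Q)S + (Q/2)H
TC(757) = (33,500/757)×330 + (757/2)×14 = $19,902.70
TC(2,692) = (33,500/2,692)×330 + (2,692/2)×14 = $22,950.61
|ΔTC| = |$19,902.70 − $22,950.61| = $3,047.91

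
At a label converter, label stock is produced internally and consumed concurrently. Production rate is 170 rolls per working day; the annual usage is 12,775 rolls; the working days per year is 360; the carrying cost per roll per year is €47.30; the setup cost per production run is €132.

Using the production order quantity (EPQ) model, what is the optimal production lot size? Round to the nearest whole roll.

Daily demand d = 12,775/360 = 35.486; p = 170; 1 − d/p = 0.79126
EPQ = √(2DS / (H(1 − d/p)))
    = √(2 × 12,775 × 132 / (47.3 × 0.79126)) ≈ 300.19

300 rolls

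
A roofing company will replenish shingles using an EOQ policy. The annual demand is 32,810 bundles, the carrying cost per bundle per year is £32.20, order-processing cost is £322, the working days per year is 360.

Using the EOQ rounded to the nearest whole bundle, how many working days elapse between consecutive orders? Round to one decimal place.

8.9 days

2DS/H = 2·32,810·322/32.2 = 656,200.00
EOQ = √656,200.00 ≈ 810.06 → Q = 810 bundles
Cycle time = (working days × Q)/D = (360 × 810) / 32,810 = 8.888 days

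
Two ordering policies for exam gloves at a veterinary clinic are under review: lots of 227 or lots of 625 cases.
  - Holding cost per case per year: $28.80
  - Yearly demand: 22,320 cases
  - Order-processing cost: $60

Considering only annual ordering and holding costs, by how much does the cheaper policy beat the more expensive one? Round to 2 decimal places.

TC(Q) = (D/Q)S + (Q/2)H
TC(227) = (22,320/227)×60 + (227/2)×28.8 = $9,168.36
TC(625) = (22,320/625)×60 + (625/2)×28.8 = $11,142.72
Cheaper: Q = 227.  Difference = $1,974.36

$1,974.36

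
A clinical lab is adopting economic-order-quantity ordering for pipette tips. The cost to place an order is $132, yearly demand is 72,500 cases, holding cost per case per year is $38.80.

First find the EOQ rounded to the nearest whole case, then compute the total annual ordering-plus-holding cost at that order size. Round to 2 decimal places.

Optimal lot size Q* = (2 × 72,500 × $132 / $38.8)^½ ≈ 702.35 → Q = 702 cases
Ordering: D/Q × S = 72,500/702 × $132 = $13,632.48
Holding:  Q/2 × H = 702/2 × $38.8 = $13,618.80
Total = $13,632.48 + $13,618.80 = $27,251.28

$27,251.28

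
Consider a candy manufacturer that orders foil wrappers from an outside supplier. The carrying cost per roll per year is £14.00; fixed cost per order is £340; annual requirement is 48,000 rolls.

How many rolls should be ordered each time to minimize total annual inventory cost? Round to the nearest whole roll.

Optimal lot size Q* = (2 × 48,000 × £340 / £14)^½ ≈ 1,526.90

1,527 rolls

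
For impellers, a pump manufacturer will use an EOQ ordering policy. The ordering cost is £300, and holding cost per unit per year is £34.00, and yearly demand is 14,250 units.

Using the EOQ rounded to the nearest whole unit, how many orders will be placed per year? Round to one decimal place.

EOQ = √(2DS/H) = √(2 × 14,250 × 300 / 34)
    = √(251,470.59) ≈ 501.47 → Q = 501
Orders per year = D/Q = 14,250 / 501 = 28.443

28.4 orders per year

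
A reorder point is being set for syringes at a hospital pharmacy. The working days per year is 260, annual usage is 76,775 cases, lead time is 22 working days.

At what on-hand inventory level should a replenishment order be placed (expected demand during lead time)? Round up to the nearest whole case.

6,497 cases

Daily demand d = 76,775 / 260 = 295.288 cases/day
Demand during lead time = 295.288 × 22 = 6,496.35
Reorder point = 6,496.35 → round up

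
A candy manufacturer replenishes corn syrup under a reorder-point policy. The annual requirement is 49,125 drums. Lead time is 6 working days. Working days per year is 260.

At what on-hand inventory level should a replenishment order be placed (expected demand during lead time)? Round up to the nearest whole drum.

Daily demand d = 49,125 / 260 = 188.942 drums/day
Demand during lead time = 188.942 × 6 = 1,133.65
Reorder point = 1,133.65 → round up

1,134 drums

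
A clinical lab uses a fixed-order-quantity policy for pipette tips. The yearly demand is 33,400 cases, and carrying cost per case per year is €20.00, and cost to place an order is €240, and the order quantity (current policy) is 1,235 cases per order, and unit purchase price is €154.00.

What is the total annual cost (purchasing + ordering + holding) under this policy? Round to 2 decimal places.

Orders/yr = 33,400/1,235 = 27.045; ordering cost = 27.045 × €240 = €6,490.69
Average inventory = 1,235/2 = 617.5; holding cost = 617.5 × €20 = €12,350.00
Purchase cost = D·C = 33,400 × 154 = €5,143,600.00
Total = €6,490.69 + €12,350.00 + €5,143,600.00 = €5,162,440.69

€5,162,440.69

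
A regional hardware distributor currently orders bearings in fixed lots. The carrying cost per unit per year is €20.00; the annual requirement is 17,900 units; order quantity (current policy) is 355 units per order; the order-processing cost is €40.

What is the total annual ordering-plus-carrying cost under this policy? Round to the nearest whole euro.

Annual ordering cost = (D/Q)·S = (17,900/355) × 40 = €2,016.90
Annual holding cost  = (Q/2)·H = (355/2) × 20 = €3,550.00
Total = €2,016.90 + €3,550.00 = €5,566.90

€5,567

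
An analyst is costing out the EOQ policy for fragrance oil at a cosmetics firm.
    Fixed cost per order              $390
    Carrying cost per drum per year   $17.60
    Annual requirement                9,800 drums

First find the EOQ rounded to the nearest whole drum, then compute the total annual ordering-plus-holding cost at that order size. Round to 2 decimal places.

2DS/H = 2·9,800·390/17.6 = 434,318.18
EOQ = √434,318.18 ≈ 659.03 → Q = 659 drums
Ordering: D/Q × S = 9,800/659 × $390 = $5,799.70
Holding:  Q/2 × H = 659/2 × $17.6 = $5,799.20
Total = $5,799.70 + $5,799.20 = $11,598.90

$11,598.90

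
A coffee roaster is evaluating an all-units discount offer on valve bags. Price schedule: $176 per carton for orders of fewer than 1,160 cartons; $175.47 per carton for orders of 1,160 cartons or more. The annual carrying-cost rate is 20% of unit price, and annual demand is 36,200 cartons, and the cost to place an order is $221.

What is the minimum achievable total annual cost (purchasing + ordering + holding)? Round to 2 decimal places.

$6,379,265.24

H₁ = 20%×$176 = $35.2000;  H₂ = 20%×$175.47 = $35.0940
EOQ₁ = √(2×36,200×221/35.2000) = 674.21  (< 1,160, feasible at tier 1)
EOQ₂ = √(2×36,200×221/35.0940) = 675.23  (< 1,160 → use Q = 1,160 at tier-2 price)
TC(tier 1 (EOQ₁), Q≈674.2) = $6,394,932.13
TC(tier 2, Q≈1,160.0) = $6,379,265.24
Minimum at tier 2: $6,379,265.24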